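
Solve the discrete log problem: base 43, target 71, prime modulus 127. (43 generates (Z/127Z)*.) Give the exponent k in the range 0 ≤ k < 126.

2

Baby-step giant-step with m = ceil(sqrt(126)) = 12.
Baby table (43^j mod 127 for j=0..11):
  0:1  1:43  2:71  3:5  4:88  5:101  6:25  7:59
  8:124  9:125  10:41  11:112
Giant step factor: 43^(-12) ≡ 38 (mod 127).
Scan 71·38^i mod 127 for i = 0, 1, …:
  i=0: 71
Match at i=0, j=2: k = 0·12 + 2 = 2.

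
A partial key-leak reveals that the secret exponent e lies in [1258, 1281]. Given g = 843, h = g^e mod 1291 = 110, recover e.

1266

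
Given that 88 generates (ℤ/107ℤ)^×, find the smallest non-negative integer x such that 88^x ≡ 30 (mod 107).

Baby-step giant-step with m = ceil(sqrt(106)) = 11.
Baby table (88^j mod 107 for j=0..10):
  0:1  1:88  2:40  3:96  4:102  5:95  6:14  7:55
  8:25  9:60  10:37
Giant step factor: 88^(-11) ≡ 7 (mod 107).
Scan 30·7^i mod 107 for i = 0, 1, …:
  i=0: 30   i=1: 103   i=2: 79   i=3: 18
  i=4: 19   i=5: 26   i=6: 75   i=7: 97
  i=8: 37
Match at i=8, j=10: x = 8·11 + 10 = 98.

98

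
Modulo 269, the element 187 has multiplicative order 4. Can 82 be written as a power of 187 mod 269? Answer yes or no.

82 ∈ ⟨187⟩ iff 82^4 ≡ 1 (mod 269), since |⟨187⟩| = 4.
82^4 mod 269 = 1.
Since 1 = 1, 82 lies in the subgroup.

yes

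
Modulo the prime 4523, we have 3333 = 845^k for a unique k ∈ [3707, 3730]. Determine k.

Compute 845^3707 mod 4523 = 485, then multiply by 845 repeatedly:
  845^3707=485  845^3708=2755  845^3709=3153  845^3710=238  845^3711=2098
  845^3712=4317  845^3713=2327  845^3714=3333
Found 3333 at exponent 3714.

3714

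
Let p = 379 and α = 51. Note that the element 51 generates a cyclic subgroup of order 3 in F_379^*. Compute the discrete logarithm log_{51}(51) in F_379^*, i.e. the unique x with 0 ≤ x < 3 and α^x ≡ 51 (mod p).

Successive powers of 51 modulo 379:
  51^0=1  51^1=51
So 51^1 ≡ 51 (mod 379), giving x = 1.

1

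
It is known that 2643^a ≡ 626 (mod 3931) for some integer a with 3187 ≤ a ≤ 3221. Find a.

3200

Compute 2643^3187 mod 3931 = 2247, then multiply by 2643 repeatedly:
  2643^3187=2247  2643^3188=3011  2643^3189=1729  2643^3190=1925  2643^3191=1061
  2643^3192=1420  2643^3193=2886  2643^3194=1558  2643^3195=2037  2643^3196=2252
  2643^3197=502  2643^3198=2039  2643^3199=3607  2643^3200=626
Found 626 at exponent 3200.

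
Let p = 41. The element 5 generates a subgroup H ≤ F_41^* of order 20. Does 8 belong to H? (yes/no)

yes

8 ∈ ⟨5⟩ iff 8^20 ≡ 1 (mod 41), since |⟨5⟩| = 20.
8^20 mod 41 = 1.
Since 1 = 1, 8 lies in the subgroup.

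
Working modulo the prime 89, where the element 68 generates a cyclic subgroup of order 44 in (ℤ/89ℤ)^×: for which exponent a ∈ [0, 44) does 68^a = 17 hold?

21

Baby-step giant-step with m = ceil(sqrt(44)) = 7.
Baby table (68^j mod 89 for j=0..6):
  0:1  1:68  2:85  3:84  4:16  5:20  6:25
Giant step factor: 68^(-7) ≡ 10 (mod 89).
Scan 17·10^i mod 89 for i = 0, 1, …:
  i=0: 17   i=1: 81   i=2: 9   i=3: 1
Match at i=3, j=0: a = 3·7 + 0 = 21.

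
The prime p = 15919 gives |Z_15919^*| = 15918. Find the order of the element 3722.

The order of 3722 must divide p − 1 = 15918 = 2 · 3 · 7 · 379.
Divisors: 1, 2, 3, 6, 7, 14, 21, 42, 379, 758, 1137, 2274, 2653, 5306, 7959, 15918.
Check each in increasing order: 3722^1 ≡ 3722;  3722^2 ≡ 3754;  3722^3 ≡ 11425;  3722^6 ≡ 10744;  3722^7 ≡ 640;  3722^14 ≡ 11625;  3722^21 ≡ 5827;  3722^42 ≡ 14621;  3722^379 ≡ 12949;  3722^758 ≡ 1774;  3722^1137 ≡ 409;  3722^2274 ≡ 8091;  3722^2653 ≡ 7420;  3722^5306 ≡ 8498;  3722^7959 ≡ 1.
Smallest exponent giving 1 is 7959.

7959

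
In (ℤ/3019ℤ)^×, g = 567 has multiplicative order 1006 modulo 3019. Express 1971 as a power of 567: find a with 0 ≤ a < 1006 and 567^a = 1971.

460

Baby-step giant-step with m = ceil(sqrt(1006)) = 32.
Baby table (567^j mod 3019 for j=0..31):
  0:1  1:567  2:1475  3:62  4:1945  5:880  6:825  7:2849
  8:218  9:2846  10:1536  11:1440  12:1350  13:1643  14:1729  15:2187
  16:2239  17:1533  18:2758  19:2963  20:1457  21:1932  22:2566  23:2783
  24:2043  25:2104  26:463  27:2887  28:631  29:1535  30:873  31:2894
Giant step factor: 567^(-32) ≡ 2639 (mod 3019).
Scan 1971·2639^i mod 3019 for i = 0, 1, …:
  i=0: 1971   i=1: 2751   i=2: 2213   i=3: 1361
  i=4: 2088   i=5: 557   i=6: 2689   i=7: 1621
  i=8: 2915   i=9: 273     …   i=13: 2936
  i=14: 1350
Match at i=14, j=12: a = 14·32 + 12 = 460.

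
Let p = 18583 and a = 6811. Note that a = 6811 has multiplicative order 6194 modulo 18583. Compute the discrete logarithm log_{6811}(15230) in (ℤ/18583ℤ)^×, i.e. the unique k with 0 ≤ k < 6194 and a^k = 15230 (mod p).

1785

Baby-step giant-step with m = ceil(sqrt(6194)) = 79.
Baby table (6811^j mod 18583 for j=0..78):
  0:1  1:6811  2:6553  3:14700  4:15079  5:13411  6:6876  7:3276
  8:13236  9:4263  10:8647  11:5190  12:4224  13:3180  14:9785  15:6997
  16:9755  17:7080  18:17578  19:12072  20:11200  21:18568  22:9333  23:13203
  24:2496  25:15394  26:3248  27:8358  28:6609  29:5873  30:10387  31:376
  32:15065  33:10972  34:8049  35:1889  36:6543  37:2339  38:5298  39:15075
  40:4750  41:17830  42:225  43:8669  44:6368  45:18309  46:10669  47:7029
  48:4711  49:12363  50:4820  51:11442  52:12943  53:15604  54:2667  55:9346
  56:8831  57:13353  58:2081  59:13445  60:15454  61:3082  62:11295  63:15208
  64:46  65:15978  66:4110  67:7212  68:6063  69:3667  70:385  71:2032
  72:14200  73:10268  74:7519  75:15744  76:8474  77:16199  78:4118
Giant step factor: 6811^(-79) ≡ 4353 (mod 18583).
Scan 15230·4353^i mod 18583 for i = 0, 1, …:
  i=0: 15230   i=1: 10629   i=2: 14950   i=3: 18267
  i=4: 18177   i=5: 16650   i=6: 3750   i=7: 7876
  i=8: 17176   i=9: 7719     …   i=21: 17829
  i=22: 7029
Match at i=22, j=47: k = 22·79 + 47 = 1785.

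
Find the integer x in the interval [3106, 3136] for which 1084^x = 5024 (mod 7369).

Compute 1084^3106 mod 7369 = 751, then multiply by 1084 repeatedly:
  1084^3106=751  1084^3107=3494  1084^3108=7199  1084^3109=7314  1084^3110=6701
  1084^3111=5419  1084^3112=1103  1084^3113=1874  1084^3114=4941  1084^3115=6150
  1084^3116=5024
Found 5024 at exponent 3116.

3116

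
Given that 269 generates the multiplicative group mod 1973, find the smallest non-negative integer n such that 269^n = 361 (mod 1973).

Baby-step giant-step with m = ceil(sqrt(1972)) = 45.
Baby table (269^j mod 1973 for j=0..44):
  0:1  1:269  2:1333  3:1464  4:1189  5:215  6:618  7:510
  8:1053  9:1118  10:846  11:679  12:1135  13:1473  14:1637  15:374
  16:1956  17:1346  18:1015  19:761  20:1490  21:291  22:1332  23:1195
  24:1829  25:724  26:1402  27:295  28:435  29:608  30:1766  31:1534
  32:289  33:794  34:502  35:874  36:319  37:972  38:1032  39:1388
  40:475  41:1503  42:1815  43:904  44:497
Giant step factor: 269^(-45) ≡ 1441 (mod 1973).
Scan 361·1441^i mod 1973 for i = 0, 1, …:
  i=0: 361   i=1: 1302   i=2: 1832   i=3: 38
  i=4: 1487   i=5: 89   i=6: 4   i=7: 1818
  i=8: 1567   i=9: 935     …   i=18: 1897
  i=19: 972
Match at i=19, j=37: n = 19·45 + 37 = 892.

892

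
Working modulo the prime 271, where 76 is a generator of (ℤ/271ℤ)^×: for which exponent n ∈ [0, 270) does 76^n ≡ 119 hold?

168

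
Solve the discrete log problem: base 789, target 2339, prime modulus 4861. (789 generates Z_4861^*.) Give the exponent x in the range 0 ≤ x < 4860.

189

Baby-step giant-step with m = ceil(sqrt(4860)) = 70.
Baby table (789^j mod 4861 for j=0..69):
  0:1  1:789  2:313  3:3907  4:749  5:2780  6:1109  7:21
  8:1986  9:1712  10:4271  11:1146  12:48  13:3845  14:441  15:2818
  16:1925  17:2193  18:4622  19:1008  20:2969  21:4400  22:846  23:1537
  24:2304  25:4703  26:1724  27:4017  28:41  29:3183  30:3111  31:4635
  32:1543  33:2177  34:1720  35:861  36:3650  37:2138  38:115  39:3237
  40:1968  41:2093  42:3498  43:3735  44:1149  45:2415  46:4784  47:2440
  48:204  49:543  50:659  51:4685  52:2105  53:3244  54:2630  55:4284
  56:1681  57:4117  58:1165  59:456  60:70  61:1759  62:2466  63:1274
  64:3820  65:160  66:4715  67:1470  68:2912  69:3176
Giant step factor: 789^(-70) ≡ 2759 (mod 4861).
Scan 2339·2759^i mod 4861 for i = 0, 1, …:
  i=0: 2339   i=1: 2754   i=2: 543
Match at i=2, j=49: x = 2·70 + 49 = 189.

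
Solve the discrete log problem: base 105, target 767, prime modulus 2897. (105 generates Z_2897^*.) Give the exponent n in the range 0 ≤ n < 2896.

1576

Baby-step giant-step with m = ceil(sqrt(2896)) = 54.
Baby table (105^j mod 2897 for j=0..53):
  0:1  1:105  2:2334  3:1722  4:1196  5:1009  6:1653  7:2642
  8:2195  9:1612  10:1234  11:2102  12:538  13:1447  14:1291  15:2293
  16:314  17:1103  18:2832  19:1866  20:1831  21:1053  22:479  23:1046
  24:2641  25:2090  26:2175  27:2409  28:906  29:2426  30:2691  31:1546
  32:98  33:1599  34:2766  35:730  36:1328  37:384  38:2659  39:1083
  40:732  41:1538  42:2155  43:309  44:578  45:2750  46:1947  47:1645
  48:1802  49:905  50:2321  51:357  52:2721  53:1799
Giant step factor: 105^(-54) ≡ 820 (mod 2897).
Scan 767·820^i mod 2897 for i = 0, 1, …:
  i=0: 767   i=1: 291   i=2: 1066   i=3: 2123
  i=4: 2660   i=5: 2656   i=6: 2273   i=7: 1089
  i=8: 704   i=9: 777     …   i=28: 913
  i=29: 1234
Match at i=29, j=10: n = 29·54 + 10 = 1576.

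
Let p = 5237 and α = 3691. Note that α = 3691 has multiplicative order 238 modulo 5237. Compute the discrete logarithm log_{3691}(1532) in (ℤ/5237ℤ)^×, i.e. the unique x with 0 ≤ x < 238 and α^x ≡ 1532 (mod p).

132

Baby-step giant-step with m = ceil(sqrt(238)) = 16.
Baby table (3691^j mod 5237 for j=0..15):
  0:1  1:3691  2:2044  3:3124  4:4047  5:1553  6:2845  7:710
  8:2110  9:591  10:2789  11:3494  12:2860  13:3705  14:1348  15:318
Giant step factor: 3691^(-16) ≡ 4246 (mod 5237).
Scan 1532·4246^i mod 5237 for i = 0, 1, …:
  i=0: 1532   i=1: 518   i=2: 5125   i=3: 1015
  i=4: 4876   i=5: 1635   i=6: 3185   i=7: 1576
  i=8: 4047
Match at i=8, j=4: x = 8·16 + 4 = 132.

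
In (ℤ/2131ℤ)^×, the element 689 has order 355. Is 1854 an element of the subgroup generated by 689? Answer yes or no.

no

1854 ∈ ⟨689⟩ iff 1854^355 ≡ 1 (mod 2131), since |⟨689⟩| = 355.
1854^355 mod 2131 = 2130.
Since 2130 ≠ 1, 1854 does not lie in the subgroup.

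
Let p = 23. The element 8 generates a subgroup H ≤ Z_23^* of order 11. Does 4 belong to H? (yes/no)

yes

⟨8⟩ has order 11; its elements mod 23 are {1, 2, 3, 4, 6, 8, 9, 12, 13, 16, 18}.
4 is in this set.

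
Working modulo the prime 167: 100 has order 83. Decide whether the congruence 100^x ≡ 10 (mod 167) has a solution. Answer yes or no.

no

10 ∈ ⟨100⟩ iff 10^83 ≡ 1 (mod 167), since |⟨100⟩| = 83.
10^83 mod 167 = 166.
Since 166 ≠ 1, 10 does not lie in the subgroup.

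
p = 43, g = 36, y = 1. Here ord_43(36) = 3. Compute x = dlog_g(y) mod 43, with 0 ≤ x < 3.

Successive powers of 36 modulo 43:
  36^0=1
So 36^0 ≡ 1 (mod 43), giving x = 0.

0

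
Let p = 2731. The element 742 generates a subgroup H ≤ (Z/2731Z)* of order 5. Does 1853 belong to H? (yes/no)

1853 ∈ ⟨742⟩ iff 1853^5 ≡ 1 (mod 2731), since |⟨742⟩| = 5.
1853^5 mod 2731 = 1.
Since 1 = 1, 1853 lies in the subgroup.

yes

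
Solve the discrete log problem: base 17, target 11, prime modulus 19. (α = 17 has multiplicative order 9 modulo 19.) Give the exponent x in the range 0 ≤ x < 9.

Successive powers of 17 modulo 19:
  17^0=1  17^1=17  17^2=4  17^3=11
So 17^3 ≡ 11 (mod 19), giving x = 3.

3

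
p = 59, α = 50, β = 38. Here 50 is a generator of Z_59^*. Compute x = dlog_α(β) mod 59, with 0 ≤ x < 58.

Baby-step giant-step with m = ceil(sqrt(58)) = 8.
Baby table (50^j mod 59 for j=0..7):
  0:1  1:50  2:22  3:38  4:12  5:10  6:28  7:43
Giant step factor: 50^(-8) ≡ 25 (mod 59).
Scan 38·25^i mod 59 for i = 0, 1, …:
  i=0: 38
Match at i=0, j=3: x = 0·8 + 3 = 3.

3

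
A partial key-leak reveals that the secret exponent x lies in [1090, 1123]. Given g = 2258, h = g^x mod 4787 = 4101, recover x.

Compute 2258^1090 mod 4787 = 393, then multiply by 2258 repeatedly:
  2258^1090=393  2258^1091=1799  2258^1092=2766  2258^1093=3380  2258^1094=1562
  2258^1095=3764  2258^1096=2187  2258^1097=2849  2258^1098=4101
Found 4101 at exponent 1098.

1098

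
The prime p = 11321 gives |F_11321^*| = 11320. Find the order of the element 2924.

The order of 2924 must divide p − 1 = 11320 = 2^3 · 5 · 283.
Divisors: 1, 2, 4, 5, 8, 10, 20, 40, 283, 566, 1132, 1415, 2264, 2830, 5660, 11320.
Check each in increasing order: 2924^1 ≡ 2924;  2924^2 ≡ 2421;  2924^4 ≡ 8284;  2924^5 ≡ 6797;  2924^8 ≡ 8075;  2924^10 ≡ 9529;  2924^20 ≡ 7421;  2924^40 ≡ 5897;  2924^283 ≡ 3868;  2924^566 ≡ 6383;  2924^1132 ≡ 9731;  2924^1415 ≡ 8504;  2924^2264 ≡ 3517;  2924^2830 ≡ 10789;  2924^5660 ≡ 11320;  2924^11320 ≡ 1.
Smallest exponent giving 1 is 11320.

11320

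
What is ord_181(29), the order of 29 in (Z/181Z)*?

15

The order of 29 must divide p − 1 = 180 = 2^2 · 3^2 · 5.
Divisors: 1, 2, 3, 4, 5, 6, 9, 10, 12, 15, 18, 20, 30, 36, 45, 60, 90, 180.
Check each in increasing order: 29^1 ≡ 29;  29^2 ≡ 117;  29^3 ≡ 135;  29^4 ≡ 114;  29^5 ≡ 48;  29^6 ≡ 125;  29^9 ≡ 42;  29^10 ≡ 132;  29^12 ≡ 59;  29^15 ≡ 1.
Smallest exponent giving 1 is 15.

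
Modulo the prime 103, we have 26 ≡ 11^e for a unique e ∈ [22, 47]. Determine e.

32

Compute 11^22 mod 103 = 32, then multiply by 11 repeatedly:
  11^22=32  11^23=43  11^24=61  11^25=53  11^26=68
  11^27=27  11^28=91  11^29=74  11^30=93  11^31=96
  11^32=26
Found 26 at exponent 32.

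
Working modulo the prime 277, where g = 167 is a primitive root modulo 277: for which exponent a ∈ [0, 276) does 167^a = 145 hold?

Baby-step giant-step with m = ceil(sqrt(276)) = 17.
Baby table (167^j mod 277 for j=0..16):
  0:1  1:167  2:189  3:262  4:265  5:212  6:225  7:180
  8:144  9:226  10:70  11:56  12:211  13:58  14:268  15:159
  16:238
Giant step factor: 167^(-17) ≡ 158 (mod 277).
Scan 145·158^i mod 277 for i = 0, 1, …:
  i=0: 145   i=1: 196   i=2: 221   i=3: 16
  i=4: 35   i=5: 267   i=6: 82   i=7: 214
  i=8: 18   i=9: 74   i=10: 58
Match at i=10, j=13: a = 10·17 + 13 = 183.

183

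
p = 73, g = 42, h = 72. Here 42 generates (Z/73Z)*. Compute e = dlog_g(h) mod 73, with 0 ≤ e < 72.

Baby-step giant-step with m = ceil(sqrt(72)) = 9.
Baby table (42^j mod 73 for j=0..8):
  0:1  1:42  2:12  3:66  4:71  5:62  6:49  7:14
  8:4
Giant step factor: 42^(-9) ≡ 10 (mod 73).
Scan 72·10^i mod 73 for i = 0, 1, …:
  i=0: 72   i=1: 63   i=2: 46   i=3: 22
  i=4: 1
Match at i=4, j=0: e = 4·9 + 0 = 36.

36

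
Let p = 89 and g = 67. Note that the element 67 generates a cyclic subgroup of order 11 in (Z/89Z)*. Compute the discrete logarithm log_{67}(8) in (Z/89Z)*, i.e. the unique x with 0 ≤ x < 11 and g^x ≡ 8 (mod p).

4

Successive powers of 67 modulo 89:
  67^0=1  67^1=67  67^2=39  67^3=32  67^4=8
So 67^4 ≡ 8 (mod 89), giving x = 4.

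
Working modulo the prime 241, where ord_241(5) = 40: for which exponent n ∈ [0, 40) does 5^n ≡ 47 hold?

13

Successive powers of 5 modulo 241:
  5^0=1  5^1=5  5^2=25  5^3=125  5^4=143  5^5=233
  5^6=201  5^7=41  5^8=205  5^9=61  5^10=64  5^11=79
  5^12=154  5^13=47
So 5^13 ≡ 47 (mod 241), giving n = 13.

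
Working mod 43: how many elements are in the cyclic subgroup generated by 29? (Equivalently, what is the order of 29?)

The order of 29 must divide p − 1 = 42 = 2 · 3 · 7.
Divisors: 1, 2, 3, 6, 7, 14, 21, 42.
Check each in increasing order: 29^1 ≡ 29;  29^2 ≡ 24;  29^3 ≡ 8;  29^6 ≡ 21;  29^7 ≡ 7;  29^14 ≡ 6;  29^21 ≡ 42;  29^42 ≡ 1.
Smallest exponent giving 1 is 42.

42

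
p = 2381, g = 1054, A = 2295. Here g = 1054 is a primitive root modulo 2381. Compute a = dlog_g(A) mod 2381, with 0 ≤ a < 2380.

Baby-step giant-step with m = ceil(sqrt(2380)) = 49.
Baby table (1054^j mod 2381 for j=0..48):
  0:1  1:1054  2:1370  3:1094  4:672  5:1131  6:1574  7:1820
  8:1575  9:493  10:564  11:1587  12:1236  13:337  14:429  15:2157
  16:2004  17:269  18:187  19:1856  20:1423  21:2193  22:1852  23:1969
  24:1475  25:2238  26:1662  27:1713  28:704  29:1525  30:175  31:1113
  32:1650  33:970  34:931  35:302  36:1635  37:1827  38:1810  39:559
  40:1079  41:1529  42:2010  43:1831  44:1264  45:1277  46:693  47:1836
  48:1772
Giant step factor: 1054^(-49) ≡ 859 (mod 2381).
Scan 2295·859^i mod 2381 for i = 0, 1, …:
  i=0: 2295   i=1: 2318   i=2: 646   i=3: 141
  i=4: 2069   i=5: 1045   i=6: 18   i=7: 1176
  i=8: 640   i=9: 2130     …   i=19: 1826
  i=20: 1836
Match at i=20, j=47: a = 20·49 + 47 = 1027.

1027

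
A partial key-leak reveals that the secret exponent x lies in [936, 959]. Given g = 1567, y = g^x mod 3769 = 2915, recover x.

Compute 1567^936 mod 3769 = 3582, then multiply by 1567 repeatedly:
  1567^936=3582  1567^937=953  1567^938=827  1567^939=3142  1567^940=1200
  1567^941=3438  1567^942=1445  1567^943=2915
Found 2915 at exponent 943.

943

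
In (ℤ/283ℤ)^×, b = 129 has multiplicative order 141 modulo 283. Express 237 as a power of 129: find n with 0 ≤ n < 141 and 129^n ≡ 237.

16

Baby-step giant-step with m = ceil(sqrt(141)) = 12.
Baby table (129^j mod 283 for j=0..11):
  0:1  1:129  2:227  3:134  4:23  5:137  6:127  7:252
  8:246  9:38  10:91  11:136
Giant step factor: 129^(-12) ≡ 141 (mod 283).
Scan 237·141^i mod 283 for i = 0, 1, …:
  i=0: 237   i=1: 23
Match at i=1, j=4: n = 1·12 + 4 = 16.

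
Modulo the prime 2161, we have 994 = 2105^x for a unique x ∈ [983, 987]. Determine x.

984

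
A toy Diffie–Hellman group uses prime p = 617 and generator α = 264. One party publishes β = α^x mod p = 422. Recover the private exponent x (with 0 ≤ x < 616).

437

Baby-step giant-step with m = ceil(sqrt(616)) = 25.
Baby table (264^j mod 617 for j=0..24):
  0:1  1:264  2:592  3:187  4:8  5:261  6:417  7:262
  8:64  9:237  10:251  11:245  12:512  13:45  14:157  15:109
  16:394  17:360  18:22  19:255  20:67  21:412  22:176  23:189
  24:536
Giant step factor: 264^(-25) ≡ 193 (mod 617).
Scan 422·193^i mod 617 for i = 0, 1, …:
  i=0: 422   i=1: 2   i=2: 386   i=3: 458
  i=4: 163   i=5: 609   i=6: 307   i=7: 19
  i=8: 582   i=9: 32     …   i=16: 57
  i=17: 512
Match at i=17, j=12: x = 17·25 + 12 = 437.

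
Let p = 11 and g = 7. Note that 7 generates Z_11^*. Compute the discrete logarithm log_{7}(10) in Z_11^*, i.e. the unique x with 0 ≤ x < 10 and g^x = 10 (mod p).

5

Successive powers of 7 modulo 11:
  7^0=1  7^1=7  7^2=5  7^3=2  7^4=3  7^5=10
So 7^5 ≡ 10 (mod 11), giving x = 5.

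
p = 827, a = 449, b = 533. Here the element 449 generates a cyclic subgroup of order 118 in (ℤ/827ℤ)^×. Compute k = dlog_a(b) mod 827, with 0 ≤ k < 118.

56

Baby-step giant-step with m = ceil(sqrt(118)) = 11.
Baby table (449^j mod 827 for j=0..10):
  0:1  1:449  2:640  3:391  4:235  5:486  6:713  7:88
  8:643  9:84  10:501
Giant step factor: 449^(-11) ≡ 331 (mod 827).
Scan 533·331^i mod 827 for i = 0, 1, …:
  i=0: 533   i=1: 272   i=2: 716   i=3: 474
  i=4: 591   i=5: 449
Match at i=5, j=1: k = 5·11 + 1 = 56.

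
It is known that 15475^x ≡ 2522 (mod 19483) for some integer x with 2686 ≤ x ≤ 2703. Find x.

2686

Compute 15475^2686 mod 19483 = 2522, then multiply by 15475 repeatedly:
  15475^2686=2522
Found 2522 at exponent 2686.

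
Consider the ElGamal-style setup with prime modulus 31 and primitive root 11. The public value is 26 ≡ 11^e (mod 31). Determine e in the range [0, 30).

Successive powers of 11 modulo 31:
  11^0=1  11^1=11  11^2=28  11^3=29  11^4=9  11^5=6
  11^6=4  11^7=13  11^8=19  11^9=23  11^10=5  11^11=24
  11^12=16  11^13=21  11^14=14  11^15=30  11^16=20  11^17=3
  11^18=2  11^19=22  11^20=25  11^21=27  11^22=18  11^23=12
  11^24=8  11^25=26
So 11^25 ≡ 26 (mod 31), giving e = 25.

25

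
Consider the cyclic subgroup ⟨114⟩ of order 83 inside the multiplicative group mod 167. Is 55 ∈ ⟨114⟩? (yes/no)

no

55 ∈ ⟨114⟩ iff 55^83 ≡ 1 (mod 167), since |⟨114⟩| = 83.
55^83 mod 167 = 166.
Since 166 ≠ 1, 55 does not lie in the subgroup.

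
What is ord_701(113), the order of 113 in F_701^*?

The order of 113 must divide p − 1 = 700 = 2^2 · 5^2 · 7.
Divisors: 1, 2, 4, 5, 7, 10, 14, 20, 25, 28, 35, 50, 70, 100, 140, 175, 350, 700.
Check each in increasing order: 113^1 ≡ 113;  113^2 ≡ 151;  113^4 ≡ 369;  113^5 ≡ 338;  113^7 ≡ 566;  113^10 ≡ 682;  113^14 ≡ 700;  113^20 ≡ 361;  113^25 ≡ 44;  113^28 ≡ 1.
Smallest exponent giving 1 is 28.

28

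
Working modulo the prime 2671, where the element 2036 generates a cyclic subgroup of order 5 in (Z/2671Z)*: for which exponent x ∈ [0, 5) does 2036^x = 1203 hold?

Successive powers of 2036 modulo 2671:
  2036^0=1  2036^1=2036  2036^2=2575  2036^3=2198  2036^4=1203
So 2036^4 ≡ 1203 (mod 2671), giving x = 4.

4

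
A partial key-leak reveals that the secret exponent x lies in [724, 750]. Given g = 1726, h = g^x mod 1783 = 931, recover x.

Compute 1726^724 mod 1783 = 1005, then multiply by 1726 repeatedly:
  1726^724=1005  1726^725=1554  1726^726=572  1726^727=1273  1726^728=542
  1726^729=1200  1726^730=1137  1726^731=1162  1726^732=1520  1726^733=727
  1726^734=1353  1726^735=1331  1726^736=802  1726^737=644  1726^738=735
  1726^739=897  1726^740=578  1726^741=931
Found 931 at exponent 741.

741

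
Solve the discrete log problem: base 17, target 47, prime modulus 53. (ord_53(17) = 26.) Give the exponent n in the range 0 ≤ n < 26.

20

Successive powers of 17 modulo 53:
  17^0=1  17^1=17  17^2=24  17^3=37  17^4=46  17^5=40
  17^6=44  17^7=6  17^8=49  17^9=38  17^10=10  17^11=11
  17^12=28  17^13=52  17^14=36  17^15=29  17^16=16  17^17=7
  17^18=13  17^19=9  17^20=47
So 17^20 ≡ 47 (mod 53), giving n = 20.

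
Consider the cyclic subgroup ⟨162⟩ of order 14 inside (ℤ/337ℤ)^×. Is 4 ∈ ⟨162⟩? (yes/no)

⟨162⟩ has order 14; its elements mod 337 are {1, 8, 42, 52, 64, 79, 162, 175, 258, 273, 285, 295, 329, 336}.
4 is not in this set.

no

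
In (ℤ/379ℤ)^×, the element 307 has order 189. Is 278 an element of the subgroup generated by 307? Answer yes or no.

no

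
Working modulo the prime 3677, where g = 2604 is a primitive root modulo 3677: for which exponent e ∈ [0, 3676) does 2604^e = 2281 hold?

101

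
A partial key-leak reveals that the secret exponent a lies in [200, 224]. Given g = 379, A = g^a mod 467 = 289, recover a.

Compute 379^200 mod 467 = 456, then multiply by 379 repeatedly:
  379^200=456  379^201=34  379^202=277  379^203=375  379^204=157
  379^205=194  379^206=207  379^207=464  379^208=264  379^209=118
  379^210=357  379^211=340  379^212=435  379^213=14  379^214=169
  379^215=72  379^216=202  379^217=437  379^218=305  379^219=246
  379^220=301  379^221=131  379^222=147  379^223=140  379^224=289
Found 289 at exponent 224.

224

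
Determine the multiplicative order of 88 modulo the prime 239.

119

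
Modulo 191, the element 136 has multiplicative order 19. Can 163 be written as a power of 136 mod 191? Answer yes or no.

⟨136⟩ has order 19; its elements mod 191 are {1, 5, 6, 25, 30, 32, 36, 52, 69, 107, 121, 125, 136, 150, 153, 154, 160, 177, 180}.
163 is not in this set.

no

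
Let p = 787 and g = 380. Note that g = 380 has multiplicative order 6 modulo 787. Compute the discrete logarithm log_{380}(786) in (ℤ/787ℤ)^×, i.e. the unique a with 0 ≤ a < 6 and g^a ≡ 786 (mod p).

Successive powers of 380 modulo 787:
  380^0=1  380^1=380  380^2=379  380^3=786
So 380^3 ≡ 786 (mod 787), giving a = 3.

3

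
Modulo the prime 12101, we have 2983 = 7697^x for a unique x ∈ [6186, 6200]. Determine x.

6186

Compute 7697^6186 mod 12101 = 2983, then multiply by 7697 repeatedly:
  7697^6186=2983
Found 2983 at exponent 6186.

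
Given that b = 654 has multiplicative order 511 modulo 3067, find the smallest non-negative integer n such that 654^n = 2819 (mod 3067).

Baby-step giant-step with m = ceil(sqrt(511)) = 23.
Baby table (654^j mod 3067 for j=0..22):
  0:1  1:654  2:1403  3:529  4:2462  5:3040  6:744  7:1990
  8:1052  9:1000  10:729  11:1381  12:1476  13:2266  14:603  15:1786
  16:2584  17:19  18:158  19:2121  20:850  21:773  22:2554
Giant step factor: 654^(-23) ≡ 2714 (mod 3067).
Scan 2819·2714^i mod 3067 for i = 0, 1, …:
  i=0: 2819   i=1: 1668   i=2: 60   i=3: 289
  i=4: 2261   i=5: 2354   i=6: 195   i=7: 1706
  i=8: 1981   i=9: 3050     …   i=14: 1868
  i=15: 1
Match at i=15, j=0: n = 15·23 + 0 = 345.

345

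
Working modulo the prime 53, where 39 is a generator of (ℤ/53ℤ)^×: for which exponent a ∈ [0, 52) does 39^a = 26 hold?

45

Baby-step giant-step with m = ceil(sqrt(52)) = 8.
Baby table (39^j mod 53 for j=0..7):
  0:1  1:39  2:37  3:12  4:44  5:20  6:38  7:51
Giant step factor: 39^(-8) ≡ 36 (mod 53).
Scan 26·36^i mod 53 for i = 0, 1, …:
  i=0: 26   i=1: 35   i=2: 41   i=3: 45
  i=4: 30   i=5: 20
Match at i=5, j=5: a = 5·8 + 5 = 45.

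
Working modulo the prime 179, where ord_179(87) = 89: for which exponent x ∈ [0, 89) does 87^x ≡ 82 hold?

Baby-step giant-step with m = ceil(sqrt(89)) = 10.
Baby table (87^j mod 179 for j=0..9):
  0:1  1:87  2:51  3:141  4:95  5:31  6:12  7:149
  8:75  9:81
Giant step factor: 87^(-10) ≡ 19 (mod 179).
Scan 82·19^i mod 179 for i = 0, 1, …:
  i=0: 82   i=1: 126   i=2: 67   i=3: 20
  i=4: 22   i=5: 60   i=6: 66   i=7: 1
Match at i=7, j=0: x = 7·10 + 0 = 70.

70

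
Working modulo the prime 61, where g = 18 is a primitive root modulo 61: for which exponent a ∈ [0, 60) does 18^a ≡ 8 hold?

Baby-step giant-step with m = ceil(sqrt(60)) = 8.
Baby table (18^j mod 61 for j=0..7):
  0:1  1:18  2:19  3:37  4:56  5:32  6:27  7:59
Giant step factor: 18^(-8) ≡ 22 (mod 61).
Scan 8·22^i mod 61 for i = 0, 1, …:
  i=0: 8   i=1: 54   i=2: 29   i=3: 28
  i=4: 6   i=5: 10   i=6: 37
Match at i=6, j=3: a = 6·8 + 3 = 51.

51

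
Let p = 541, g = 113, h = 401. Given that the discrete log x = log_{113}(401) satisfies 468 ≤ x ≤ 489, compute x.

486

Compute 113^468 mod 541 = 252, then multiply by 113 repeatedly:
  113^468=252  113^469=344  113^470=461  113^471=157  113^472=429
  113^473=328  113^474=276  113^475=351  113^476=170  113^477=275
  113^478=238  113^479=385  113^480=225  113^481=539  113^482=315
  113^483=430  113^484=441  113^485=61  113^486=401
Found 401 at exponent 486.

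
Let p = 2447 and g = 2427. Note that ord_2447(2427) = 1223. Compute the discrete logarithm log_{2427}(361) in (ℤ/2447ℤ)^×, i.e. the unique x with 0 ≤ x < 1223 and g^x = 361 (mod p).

743

Baby-step giant-step with m = ceil(sqrt(1223)) = 35.
Baby table (2427^j mod 2447 for j=0..34):
  0:1  1:2427  2:400  3:1788  4:945  5:676  6:1162  7:1230
  8:2317  9:153  10:1834  11:25  12:1947  13:212  14:654  15:1602
  16:2218  17:2133  18:1386  19:1644  20:1378  21:1804  22:625  23:2182
  24:406  25:1668  26:898  27:1616  28:1938  29:392  30:1948  31:192
  32:1054  33:943  34:716
Giant step factor: 2427^(-35) ≡ 872 (mod 2447).
Scan 361·872^i mod 2447 for i = 0, 1, …:
  i=0: 361   i=1: 1576   i=2: 1505   i=3: 768
  i=4: 1665   i=5: 809   i=6: 712   i=7: 1773
  i=8: 1999   i=9: 864     …   i=20: 1880
  i=21: 2317
Match at i=21, j=8: x = 21·35 + 8 = 743.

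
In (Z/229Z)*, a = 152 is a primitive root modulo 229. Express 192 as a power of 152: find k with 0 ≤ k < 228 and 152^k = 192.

86

Baby-step giant-step with m = ceil(sqrt(228)) = 16.
Baby table (152^j mod 229 for j=0..15):
  0:1  1:152  2:204  3:93  4:167  5:194  6:176  7:188
  8:180  9:109  10:80  11:23  12:61  13:112  14:78  15:177
Giant step factor: 152^(-16) ≡ 196 (mod 229).
Scan 192·196^i mod 229 for i = 0, 1, …:
  i=0: 192   i=1: 76   i=2: 11   i=3: 95
  i=4: 71   i=5: 176
Match at i=5, j=6: k = 5·16 + 6 = 86.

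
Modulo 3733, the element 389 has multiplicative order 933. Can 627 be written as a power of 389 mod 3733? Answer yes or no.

no

627 ∈ ⟨389⟩ iff 627^933 ≡ 1 (mod 3733), since |⟨389⟩| = 933.
627^933 mod 3733 = 3732.
Since 3732 ≠ 1, 627 does not lie in the subgroup.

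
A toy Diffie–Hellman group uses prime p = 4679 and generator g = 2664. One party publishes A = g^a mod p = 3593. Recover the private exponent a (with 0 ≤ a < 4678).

Baby-step giant-step with m = ceil(sqrt(4678)) = 69.
Baby table (2664^j mod 4679 for j=0..68):
  0:1  1:2664  2:3532  3:4458  4:810  5:821  6:2051  7:3471
  8:1040  9:592  10:265  11:4110  12:180  13:2262  14:4095  15:2331
  16:751  17:2731  18:4218  19:2473  20:40  21:3622  22:910  23:518
  24:4326  25:87  26:2497  27:3149  28:4168  29:285  30:1242  31:635
  32:2521  33:1579  34:35  35:4339  36:1966  37:1623  38:276  39:661
  40:1600  41:4510  42:3647  43:2004  44:4596  45:3480  46:1621  47:4306
  48:2955  49:2042  50:2890  51:2005  52:2581  53:2333  54:1400  55:437
  56:3776  57:4093  58:1682  59:3045  60:3173  61:2598  62:831  63:617
  64:1359  65:3509  66:4013  67:3796  68:1225
Giant step factor: 2664^(-69) ≡ 4136 (mod 4679).
Scan 3593·4136^i mod 4679 for i = 0, 1, …:
  i=0: 3593   i=1: 144   i=2: 1351   i=3: 1010
  i=4: 3692   i=5: 2535   i=6: 3800   i=7: 39
  i=8: 2218   i=9: 2808     …   i=48: 2029
  i=49: 2497
Match at i=49, j=26: a = 49·69 + 26 = 3407.

3407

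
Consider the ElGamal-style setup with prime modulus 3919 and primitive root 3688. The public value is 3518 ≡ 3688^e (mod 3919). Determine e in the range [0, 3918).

Baby-step giant-step with m = ceil(sqrt(3918)) = 63.
Baby table (3688^j mod 3919 for j=0..62):
  0:1  1:3688  2:2414  3:2783  4:3762  5:996  6:1145  7:1997
  8:1135  9:388  10:509  11:3910  12:2079  13:1788  14:2386  15:1413
  16:2793  17:1452  18:1622  19:1542  20:427  21:3257  22:81  23:884
  24:3503  25:2040  26:2959  27:2296  28:2608  29:1078  30:1798  31:76
  32:2039  33:3190  34:3801  35:3744  36:1235  37:802  38:2850  39:42
  40:2055  41:3413  42:3235  43:1244  44:2642  45:1062  46:1575  47:642
  48:620  49:1783  50:3541  51:1100  52:635  53:2237  54:561  55:3655
  56:2199  57:1501  58:2060  59:2258  60:3548  61:3402  62:1857
Giant step factor: 3688^(-63) ≡ 3140 (mod 3919).
Scan 3518·3140^i mod 3919 for i = 0, 1, …:
  i=0: 3518   i=1: 2778   i=2: 3145   i=3: 3339
  i=4: 1135
Match at i=4, j=8: e = 4·63 + 8 = 260.

260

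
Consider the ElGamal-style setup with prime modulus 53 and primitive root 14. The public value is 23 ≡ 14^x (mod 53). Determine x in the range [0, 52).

13

Baby-step giant-step with m = ceil(sqrt(52)) = 8.
Baby table (14^j mod 53 for j=0..7):
  0:1  1:14  2:37  3:41  4:44  5:33  6:38  7:2
Giant step factor: 14^(-8) ≡ 36 (mod 53).
Scan 23·36^i mod 53 for i = 0, 1, …:
  i=0: 23   i=1: 33
Match at i=1, j=5: x = 1·8 + 5 = 13.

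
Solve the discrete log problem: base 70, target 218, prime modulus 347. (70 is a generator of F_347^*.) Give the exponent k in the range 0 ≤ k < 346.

291

Baby-step giant-step with m = ceil(sqrt(346)) = 19.
Baby table (70^j mod 347 for j=0..18):
  0:1  1:70  2:42  3:164  4:29  5:295  6:177  7:245
  8:147  9:227  10:275  11:165  12:99  13:337  14:341  15:274
  16:95  17:57  18:173
Giant step factor: 70^(-19) ≡ 228 (mod 347).
Scan 218·228^i mod 347 for i = 0, 1, …:
  i=0: 218   i=1: 83   i=2: 186   i=3: 74
  i=4: 216   i=5: 321   i=6: 318   i=7: 328
  i=8: 179   i=9: 213     …   i=14: 51
  i=15: 177
Match at i=15, j=6: k = 15·19 + 6 = 291.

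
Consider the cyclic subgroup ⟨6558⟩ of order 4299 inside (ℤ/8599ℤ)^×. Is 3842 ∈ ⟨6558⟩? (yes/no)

3842 ∈ ⟨6558⟩ iff 3842^4299 ≡ 1 (mod 8599), since |⟨6558⟩| = 4299.
3842^4299 mod 8599 = 8598.
Since 8598 ≠ 1, 3842 does not lie in the subgroup.

no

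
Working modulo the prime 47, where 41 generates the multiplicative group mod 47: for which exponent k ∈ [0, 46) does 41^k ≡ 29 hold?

Baby-step giant-step with m = ceil(sqrt(46)) = 7.
Baby table (41^j mod 47 for j=0..6):
  0:1  1:41  2:36  3:19  4:27  5:26  6:32
Giant step factor: 41^(-7) ≡ 35 (mod 47).
Scan 29·35^i mod 47 for i = 0, 1, …:
  i=0: 29   i=1: 28   i=2: 40   i=3: 37
  i=4: 26
Match at i=4, j=5: k = 4·7 + 5 = 33.

33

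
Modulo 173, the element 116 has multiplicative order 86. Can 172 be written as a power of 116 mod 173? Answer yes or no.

172 ∈ ⟨116⟩ iff 172^86 ≡ 1 (mod 173), since |⟨116⟩| = 86.
172^86 mod 173 = 1.
Since 1 = 1, 172 lies in the subgroup.

yes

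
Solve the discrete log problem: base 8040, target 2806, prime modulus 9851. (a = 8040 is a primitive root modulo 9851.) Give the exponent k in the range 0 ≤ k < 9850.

3368

Baby-step giant-step with m = ceil(sqrt(9850)) = 100.
Baby table (8040^j mod 9851 for j=0..99):
  0:1  1:8040  2:9189  3:6911  4:4800  5:5633  6:4273  7:4483
  8:8362  9:7256  10:618  11:3816  12:4626  13:5515  14:1249  15:3791
  16:646  17:2363  18:5792  19:2003  20:7586  21:3899  22:2078  23:9675
  24:3504  25:8151  26:5188  27:2386  28:3543  29:6479  30:8923  31:5938
  32:3574  33:9444  34:8103  35:3457  36:4609  37:6749  38:2652  39:4516
  40:7705  41:5112  42:2108  43:4600  44:3346  45:8610  46:1423  47:3909
  48:3670  49:3055  50:3657  51:6896  52:2412  53:5712  54:8969  55:1440
  56:2675  57:2267  58:2330  59:6449  60:4147  61:6096  62:3115  63:3358
  64:6580  65:3330  66:8033  67:2164  68:1694  69:5678  70:1586  71:4246
  72:4125  73:6534  74:7828  75:8932  76:9341  77:7467  78:2686  79:2048
  80:4899  81:3662  82:7692  83:8953  84:863  85:3416  86:52  87:4338
  88:4980  89:4736  90:3325  91:7237  92:5474  93:6543  94:1380  95:2974
  96:2583  97:1412  98:4128  99:1101
Giant step factor: 8040^(-100) ≡ 3590 (mod 9851).
Scan 2806·3590^i mod 9851 for i = 0, 1, …:
  i=0: 2806   i=1: 5818   i=2: 2500   i=3: 739
  i=4: 3091   i=5: 4464   i=6: 8034   i=7: 8183
  i=8: 1288   i=9: 3801     …   i=32: 5944
  i=33: 1694
Match at i=33, j=68: k = 33·100 + 68 = 3368.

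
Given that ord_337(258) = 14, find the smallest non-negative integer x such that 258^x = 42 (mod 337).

11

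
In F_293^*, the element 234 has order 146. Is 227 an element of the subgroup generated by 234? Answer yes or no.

227 ∈ ⟨234⟩ iff 227^146 ≡ 1 (mod 293), since |⟨234⟩| = 146.
227^146 mod 293 = 292.
Since 292 ≠ 1, 227 does not lie in the subgroup.

no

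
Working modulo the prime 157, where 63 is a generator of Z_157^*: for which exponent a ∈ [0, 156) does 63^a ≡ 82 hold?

150

Baby-step giant-step with m = ceil(sqrt(156)) = 13.
Baby table (63^j mod 157 for j=0..12):
  0:1  1:63  2:44  3:103  4:52  5:136  6:90  7:18
  8:35  9:7  10:127  11:151  12:93
Giant step factor: 63^(-13) ≡ 22 (mod 157).
Scan 82·22^i mod 157 for i = 0, 1, …:
  i=0: 82   i=1: 77   i=2: 124   i=3: 59
  i=4: 42   i=5: 139   i=6: 75   i=7: 80
  i=8: 33   i=9: 98   i=10: 115   i=11: 18
Match at i=11, j=7: a = 11·13 + 7 = 150.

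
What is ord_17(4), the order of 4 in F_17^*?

The order of 4 must divide p − 1 = 16 = 2^4.
Divisors: 1, 2, 4, 8, 16.
Check each in increasing order: 4^1 ≡ 4;  4^2 ≡ 16;  4^4 ≡ 1.
Smallest exponent giving 1 is 4.

4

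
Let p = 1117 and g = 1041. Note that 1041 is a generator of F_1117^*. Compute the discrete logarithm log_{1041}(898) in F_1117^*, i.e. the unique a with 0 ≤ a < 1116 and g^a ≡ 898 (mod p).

731

Baby-step giant-step with m = ceil(sqrt(1116)) = 34.
Baby table (1041^j mod 1117 for j=0..33):
  0:1  1:1041  2:191  3:5  4:737  5:955  6:25  7:334
  8:307  9:125  10:553  11:418  12:625  13:531  14:973  15:891
  16:421  17:397  18:1104  19:988  20:868  21:1052  22:472  23:989
  24:792  25:126  26:477  27:609  28:630  29:151  30:811  31:916
  32:755  33:704
Giant step factor: 1041^(-34) ≡ 748 (mod 1117).
Scan 898·748^i mod 1117 for i = 0, 1, …:
  i=0: 898   i=1: 387   i=2: 173   i=3: 949
  i=4: 557   i=5: 1112   i=6: 728   i=7: 565
  i=8: 394   i=9: 941     …   i=20: 901
  i=21: 397
Match at i=21, j=17: a = 21·34 + 17 = 731.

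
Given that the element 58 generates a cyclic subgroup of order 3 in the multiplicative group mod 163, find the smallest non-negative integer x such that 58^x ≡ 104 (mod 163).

Successive powers of 58 modulo 163:
  58^0=1  58^1=58  58^2=104
So 58^2 ≡ 104 (mod 163), giving x = 2.

2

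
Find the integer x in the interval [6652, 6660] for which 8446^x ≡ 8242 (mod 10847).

6654

Compute 8446^6652 mod 10847 = 9339, then multiply by 8446 repeatedly:
  8446^6652=9339  8446^6653=8657  8446^6654=8242
Found 8242 at exponent 6654.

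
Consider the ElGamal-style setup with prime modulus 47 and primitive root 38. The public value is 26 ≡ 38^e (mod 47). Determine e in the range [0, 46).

Baby-step giant-step with m = ceil(sqrt(46)) = 7.
Baby table (38^j mod 47 for j=0..6):
  0:1  1:38  2:34  3:23  4:28  5:30  6:12
Giant step factor: 38^(-7) ≡ 10 (mod 47).
Scan 26·10^i mod 47 for i = 0, 1, …:
  i=0: 26   i=1: 25   i=2: 15   i=3: 9
  i=4: 43   i=5: 7   i=6: 23
Match at i=6, j=3: e = 6·7 + 3 = 45.

45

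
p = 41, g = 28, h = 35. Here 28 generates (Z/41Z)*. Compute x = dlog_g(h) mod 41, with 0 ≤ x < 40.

31

Successive powers of 28 modulo 41:
  28^0=1  28^1=28  28^2=5  28^3=17  28^4=25  28^5=3
  28^6=2  28^7=15  28^8=10  28^9=34  28^10=9  28^11=6
  28^12=4  28^13=30  28^14=20  28^15=27  28^16=18  28^17=12
  28^18=8  28^19=19  28^20=40  28^21=13  28^22=36  28^23=24
  28^24=16  28^25=38  28^26=39  28^27=26  28^28=31  28^29=7
  28^30=32  28^31=35
So 28^31 ≡ 35 (mod 41), giving x = 31.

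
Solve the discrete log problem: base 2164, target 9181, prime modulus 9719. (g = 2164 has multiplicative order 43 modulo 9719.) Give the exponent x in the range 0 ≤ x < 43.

3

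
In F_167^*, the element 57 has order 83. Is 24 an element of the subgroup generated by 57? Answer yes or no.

24 ∈ ⟨57⟩ iff 24^83 ≡ 1 (mod 167), since |⟨57⟩| = 83.
24^83 mod 167 = 1.
Since 1 = 1, 24 lies in the subgroup.

yes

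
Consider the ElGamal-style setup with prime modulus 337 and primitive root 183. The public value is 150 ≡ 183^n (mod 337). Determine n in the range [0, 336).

300

Baby-step giant-step with m = ceil(sqrt(336)) = 19.
Baby table (183^j mod 337 for j=0..18):
  0:1  1:183  2:126  3:142  4:37  5:31  6:281  7:199
  8:21  9:136  10:287  11:286  12:103  13:314  14:172  15:135
  16:104  17:160  18:298
Giant step factor: 183^(-19) ≡ 73 (mod 337).
Scan 150·73^i mod 337 for i = 0, 1, …:
  i=0: 150   i=1: 166   i=2: 323   i=3: 326
  i=4: 208   i=5: 19   i=6: 39   i=7: 151
  i=8: 239   i=9: 260     …   i=14: 325
  i=15: 135
Match at i=15, j=15: n = 15·19 + 15 = 300.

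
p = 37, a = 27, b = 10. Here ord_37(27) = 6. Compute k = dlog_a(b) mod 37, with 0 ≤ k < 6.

4

Successive powers of 27 modulo 37:
  27^0=1  27^1=27  27^2=26  27^3=36  27^4=10
So 27^4 ≡ 10 (mod 37), giving k = 4.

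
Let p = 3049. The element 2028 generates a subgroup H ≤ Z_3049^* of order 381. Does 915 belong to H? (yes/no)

915 ∈ ⟨2028⟩ iff 915^381 ≡ 1 (mod 3049), since |⟨2028⟩| = 381.
915^381 mod 3049 = 1.
Since 1 = 1, 915 lies in the subgroup.

yes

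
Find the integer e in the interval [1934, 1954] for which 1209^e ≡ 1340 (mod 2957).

1943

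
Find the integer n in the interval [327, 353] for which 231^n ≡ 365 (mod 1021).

Compute 231^327 mod 1021 = 6, then multiply by 231 repeatedly:
  231^327=6  231^328=365
Found 365 at exponent 328.

328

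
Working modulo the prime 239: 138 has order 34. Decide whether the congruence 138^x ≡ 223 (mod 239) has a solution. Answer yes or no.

223 ∈ ⟨138⟩ iff 223^34 ≡ 1 (mod 239), since |⟨138⟩| = 34.
223^34 mod 239 = 100.
Since 100 ≠ 1, 223 does not lie in the subgroup.

no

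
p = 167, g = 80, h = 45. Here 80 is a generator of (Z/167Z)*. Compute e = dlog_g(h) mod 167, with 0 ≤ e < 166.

Baby-step giant-step with m = ceil(sqrt(166)) = 13.
Baby table (80^j mod 167 for j=0..12):
  0:1  1:80  2:54  3:145  4:77  5:148  6:150  7:143
  8:84  9:40  10:27  11:156  12:122
Giant step factor: 80^(-13) ≡ 79 (mod 167).
Scan 45·79^i mod 167 for i = 0, 1, …:
  i=0: 45   i=1: 48   i=2: 118   i=3: 137
  i=4: 135   i=5: 144   i=6: 20   i=7: 77
Match at i=7, j=4: e = 7·13 + 4 = 95.

95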